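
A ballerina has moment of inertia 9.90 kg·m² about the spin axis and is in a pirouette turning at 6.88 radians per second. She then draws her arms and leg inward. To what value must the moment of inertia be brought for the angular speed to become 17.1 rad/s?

I₂ ≈ 3.98 kg·m²

With no external torque about the axis, L is conserved: I₁ω₁ = I₂ω₂.
I₂ = I₁ω₁ / ω₂ = (9.90)(6.88) / (17.1) = 3.983 kg·m².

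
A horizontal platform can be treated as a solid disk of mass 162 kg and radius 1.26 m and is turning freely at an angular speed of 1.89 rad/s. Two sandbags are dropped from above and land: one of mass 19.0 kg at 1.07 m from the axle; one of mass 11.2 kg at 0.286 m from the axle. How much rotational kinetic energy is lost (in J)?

No external torque acts about the axle; L_before = L_after.
I_p = ½(162)(1.26)² = 128.6 kg·m².
Added inertia Σmr² = (19.0)(1.07)² + (11.2)(0.286)² = 22.67 kg·m²; I_f = 128.6 + 22.67 = 151.3 kg·m².
ω_f = I_p ω_i / I_f = (128.6)(1.89) / 151.3 = 1.607 rad/s.
KE_i = ½(128.6)(1.890 rad/s)² = 229.7 J; KE_f = ½(151.3)(1.607)² = 195.3 J.

energy lost ≈ 34.4 J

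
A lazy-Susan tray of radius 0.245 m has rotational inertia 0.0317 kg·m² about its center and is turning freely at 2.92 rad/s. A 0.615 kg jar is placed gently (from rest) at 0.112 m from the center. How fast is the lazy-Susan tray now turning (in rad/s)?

The added mass arrives with no angular momentum about the center, and any external torque about the center is negligible, so the system's angular momentum is conserved.
Added inertia Σmr² = (0.615)(0.112)² = 0.007715 kg·m²; I_f = 0.03170 + 0.007715 = 0.03941 kg·m².
ω_f = I_p ω_i / I_f = (0.03170)(2.92) / 0.03941 = 2.348 rad/s.

ω_f ≈ 2.35 rad/s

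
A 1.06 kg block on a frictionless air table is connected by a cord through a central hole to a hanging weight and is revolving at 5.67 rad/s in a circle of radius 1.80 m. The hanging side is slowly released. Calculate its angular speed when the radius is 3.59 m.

No torque about the axis ⇒ m r₁² ω₁ = m r₂² ω₂.
ω₂ = ω₁ (r₁/r₂)² = (5.67)(1.80/3.59)² = 1.425 rad/s.

ω₂ ≈ 1.43 rad/s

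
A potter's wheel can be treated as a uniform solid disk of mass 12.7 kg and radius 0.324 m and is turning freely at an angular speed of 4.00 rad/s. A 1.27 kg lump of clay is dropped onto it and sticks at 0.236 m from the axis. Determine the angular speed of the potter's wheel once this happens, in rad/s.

No external torque acts about the axis; L_before = L_after.
I_p = ½(12.7)(0.324)² = 0.6666 kg·m².
Added inertia Σmr² = (1.27)(0.236)² = 0.07073 kg·m²; I_f = 0.6666 + 0.07073 = 0.7373 kg·m².
ω_f = I_p ω_i / I_f = (0.6666)(4.00) / 0.7373 = 3.616 rad/s.

ω_f ≈ 3.62 rad/s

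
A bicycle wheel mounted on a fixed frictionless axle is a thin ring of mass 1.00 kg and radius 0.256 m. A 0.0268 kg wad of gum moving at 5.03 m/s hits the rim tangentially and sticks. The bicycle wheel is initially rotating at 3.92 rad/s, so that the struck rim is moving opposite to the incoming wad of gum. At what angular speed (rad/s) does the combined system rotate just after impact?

|ω_f| ≈ 3.30 rad/s

The axle reaction passes through the axle and exerts no torque about it; angular momentum about the axle is conserved through the impact.
I_p = (1.00)(0.256)² = 0.06554 kg·m². Taking the sense of the wad of gum's angular momentum as positive, L_{wad} = m v R = (0.0268)(5.03)(0.256) = 0.03451 kg·m²/s.
L_i = −I_p ω_p + m v R = −(0.06554)(3.92) + 0.03451 = -0.2224 kg·m²/s.
After sticking, I_f = I_p + m R² = 0.06554 + (0.0268)(0.256)² = 0.06729 kg·m².
ω_f = L_i / I_f = -0.2224 / 0.06729 = -3.305 rad/s.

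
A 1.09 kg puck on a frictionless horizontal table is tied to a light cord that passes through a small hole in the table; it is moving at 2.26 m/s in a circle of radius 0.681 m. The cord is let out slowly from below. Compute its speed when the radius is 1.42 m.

The only horizontal force on the mass is along the cord (radial), so it exerts no torque about the hole and angular momentum m v r is conserved.
v₂ = v₁ r₁ / r₂ = (2.26)(0.681) / (1.42) = 1.084 m/s.

v₂ ≈ 1.08 m/s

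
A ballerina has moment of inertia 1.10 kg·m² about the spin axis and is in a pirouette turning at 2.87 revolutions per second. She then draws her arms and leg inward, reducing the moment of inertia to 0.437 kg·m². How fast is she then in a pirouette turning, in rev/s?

ω₂ ≈ 7.22 rev/s

No external torque acts about the spin axis, so angular momentum is conserved.
ω₂ = I₁ω₁ / I₂ = (1.100)(2.87 rev/s) / (0.4370) = 7.224 rev/s.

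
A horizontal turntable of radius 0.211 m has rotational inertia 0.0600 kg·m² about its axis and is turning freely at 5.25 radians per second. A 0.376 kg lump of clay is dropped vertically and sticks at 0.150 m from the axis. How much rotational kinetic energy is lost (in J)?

The added mass arrives with no angular momentum about the axis, and any external torque about the axis is negligible, so the system's angular momentum is conserved.
Added inertia Σmr² = (0.376)(0.150)² = 0.008460 kg·m²; I_f = 0.06000 + 0.008460 = 0.06846 kg·m².
ω_f = I_p ω_i / I_f = (0.06000)(5.25) / 0.06846 = 4.601 rad/s.
KE_i = ½(0.06000)(5.250 rad/s)² = 0.8269 J; KE_f = ½(0.06846)(4.601)² = 0.7247 J.

energy lost ≈ 0.102 J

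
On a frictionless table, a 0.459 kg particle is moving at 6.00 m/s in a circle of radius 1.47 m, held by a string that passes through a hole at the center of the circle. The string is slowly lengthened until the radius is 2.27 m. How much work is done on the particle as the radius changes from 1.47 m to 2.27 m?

Central (radial) force ⇒ zero torque about the center ⇒ m v r is constant.
v₂ = v₁ r₁ / r₂ = (6.00)(1.47) / (2.27) = 3.885 m/s.
W = ΔKE = ½m(v₂² − v₁²) = -4.797 J.

W ≈ -4.80 J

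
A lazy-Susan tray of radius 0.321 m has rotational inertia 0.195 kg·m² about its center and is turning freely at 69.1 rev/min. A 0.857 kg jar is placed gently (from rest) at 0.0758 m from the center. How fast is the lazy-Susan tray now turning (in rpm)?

ω_f ≈ 67.4 rpm

No external torque acts about the center; L_before = L_after.
Added inertia Σmr² = (0.857)(0.0758)² = 0.004924 kg·m²; I_f = 0.1950 + 0.004924 = 0.1999 kg·m².
ω_f = I_p ω_i / I_f = (0.1950)(69.1) / 0.1999 = 67.40 rpm.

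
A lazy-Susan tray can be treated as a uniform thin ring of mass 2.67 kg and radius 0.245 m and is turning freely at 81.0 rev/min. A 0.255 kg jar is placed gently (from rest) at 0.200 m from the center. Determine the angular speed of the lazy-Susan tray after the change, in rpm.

The added mass arrives with no angular momentum about the center, and any external torque about the center is negligible, so the system's angular momentum is conserved.
I_p = (2.67)(0.245)² = 0.1603 kg·m².
Added inertia Σmr² = (0.255)(0.200)² = 0.01020 kg·m²; I_f = 0.1603 + 0.01020 = 0.1705 kg·m².
ω_f = I_p ω_i / I_f = (0.1603)(81.0) / 0.1705 = 76.15 rpm.

ω_f ≈ 76.2 rpm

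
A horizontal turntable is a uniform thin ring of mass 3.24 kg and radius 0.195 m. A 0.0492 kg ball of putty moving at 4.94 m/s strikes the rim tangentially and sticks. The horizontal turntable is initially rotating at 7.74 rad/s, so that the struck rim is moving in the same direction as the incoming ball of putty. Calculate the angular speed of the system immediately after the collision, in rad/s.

|ω_f| ≈ 8.00 rad/s

About the axle the impulsive forces during the collision are internal, so angular momentum about that axis is conserved.
I_p = (3.24)(0.195)² = 0.1232 kg·m². Taking the sense of the ball of putty's angular momentum as positive, L_{ball} = m v R = (0.0492)(4.94)(0.195) = 0.04739 kg·m²/s.
L_i = +I_p ω_p + m v R = +(0.1232)(7.74) + 0.04739 = 1.001 kg·m²/s.
After sticking, I_f = I_p + m R² = 0.1232 + (0.0492)(0.195)² = 0.1251 kg·m².
ω_f = L_i / I_f = 1.001 / 0.1251 = 8.003 rad/s.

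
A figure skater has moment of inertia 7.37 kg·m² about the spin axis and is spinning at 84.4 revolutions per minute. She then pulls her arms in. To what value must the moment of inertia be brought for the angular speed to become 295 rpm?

I₂ ≈ 2.11 kg·m²

Angular momentum about the spin axis is conserved since the torque about it is zero.
I₂ = I₁ω₁ / ω₂ = (7.37)(84.4) / (295) = 2.109 kg·m².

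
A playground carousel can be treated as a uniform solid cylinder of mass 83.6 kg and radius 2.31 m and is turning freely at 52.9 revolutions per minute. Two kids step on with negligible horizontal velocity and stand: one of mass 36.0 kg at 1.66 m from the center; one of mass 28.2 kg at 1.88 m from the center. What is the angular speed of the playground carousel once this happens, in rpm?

ω_f ≈ 28.0 rpm

The added mass arrives with no angular momentum about the center, and any external torque about the center is negligible, so the system's angular momentum is conserved.
I_p = ½(83.6)(2.31)² = 223.0 kg·m².
Added inertia Σmr² = (36.0)(1.66)² + (28.2)(1.88)² = 198.9 kg·m²; I_f = 223.0 + 198.9 = 421.9 kg·m².
ω_f = I_p ω_i / I_f = (223.0)(52.9) / 421.9 = 27.97 rpm.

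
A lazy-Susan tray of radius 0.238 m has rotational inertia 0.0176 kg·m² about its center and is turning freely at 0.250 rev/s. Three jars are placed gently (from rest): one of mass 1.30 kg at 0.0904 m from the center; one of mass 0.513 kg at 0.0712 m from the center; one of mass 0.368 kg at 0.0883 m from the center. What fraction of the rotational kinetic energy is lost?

The added mass arrives with no angular momentum about the center, and any external torque about the center is negligible, so the system's angular momentum is conserved.
Added inertia Σmr² = (1.30)(0.0904)² + (0.513)(0.0712)² + (0.368)(0.0883)² = 0.01609 kg·m²; I_f = 0.01760 + 0.01609 = 0.03369 kg·m².
ω_f = I_p ω_i / I_f = (0.01760)(0.250) / 0.03369 = 0.1306 rev/s.
KE_i = ½(0.01760)(1.571 rad/s)² = 0.02171 J; KE_f = ½(0.03369)(0.8205)² = 0.01134 J.
Fraction lost = 0.4776.

fraction ≈ 0.478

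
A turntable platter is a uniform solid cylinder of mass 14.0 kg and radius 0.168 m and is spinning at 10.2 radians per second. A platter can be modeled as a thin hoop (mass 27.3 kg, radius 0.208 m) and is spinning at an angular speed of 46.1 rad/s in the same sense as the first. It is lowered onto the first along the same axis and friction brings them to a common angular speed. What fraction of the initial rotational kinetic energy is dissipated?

No external torque acts about the common axis, so total angular momentum is conserved.
Moments of inertia: I_A = ½(14.0)(0.168)² = 0.1976 kg·m²; I_B = (27.3)(0.208)² = 1.181 kg·m².
Taking A's sense as positive: L = (0.1976)(10.2) + (1.181)(46.1) = 56.46 kg·m²·rad/s.
Combined I = 0.1976 + 1.181 = 1.379 kg·m².
ω_f = L / I = 56.46 / 1.379 = 40.96 rad/s.
KE_i = ½ΣIω² = 1265 J; KE_f = ½(1.379)(40.96)² = 1156 J.
Fraction dissipated = (KE_i − KE_f)/KE_i = 0.08620.

fraction ≈ 0.0862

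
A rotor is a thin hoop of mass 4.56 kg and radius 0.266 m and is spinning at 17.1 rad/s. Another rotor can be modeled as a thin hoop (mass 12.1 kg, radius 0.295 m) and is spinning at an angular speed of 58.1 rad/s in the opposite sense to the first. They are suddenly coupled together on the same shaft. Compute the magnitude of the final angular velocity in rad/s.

|ω_f| ≈ 40.5 rad/s

No external torque acts about the common axis, so total angular momentum is conserved.
Moments of inertia: I_A = (4.56)(0.266)² = 0.3226 kg·m²; I_B = (12.1)(0.295)² = 1.053 kg·m².
Taking A's sense as positive: L = (0.3226)(17.1) − (1.053)(58.1) = -55.66 kg·m²·rad/s.
Combined I = 0.3226 + 1.053 = 1.376 kg·m².
ω_f = L / I = -55.66 / 1.376 = -40.46 rad/s.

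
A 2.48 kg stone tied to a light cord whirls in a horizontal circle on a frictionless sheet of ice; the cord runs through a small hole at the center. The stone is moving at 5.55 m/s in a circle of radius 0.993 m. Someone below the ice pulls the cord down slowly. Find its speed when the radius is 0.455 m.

v₂ ≈ 12.1 m/s

The only horizontal force on the mass is along the cord (radial), so it exerts no torque about the hole and angular momentum m v r is conserved.
v₂ = v₁ r₁ / r₂ = (5.55)(0.993) / (0.455) = 12.11 m/s.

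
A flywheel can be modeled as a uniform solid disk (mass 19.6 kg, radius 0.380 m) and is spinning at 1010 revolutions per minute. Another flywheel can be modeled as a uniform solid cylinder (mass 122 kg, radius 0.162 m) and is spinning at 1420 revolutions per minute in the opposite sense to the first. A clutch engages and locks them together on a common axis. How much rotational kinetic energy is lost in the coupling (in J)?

No external torque acts about the common axis, so total angular momentum is conserved.
Moments of inertia: I_A = ½(19.6)(0.380)² = 1.415 kg·m²; I_B = ½(122)(0.162)² = 1.601 kg·m².
Taking A's sense as positive: L = (1.415)(1010) − (1.601)(1420) = -844.0 kg·m²·rpm.
Combined I = 1.415 + 1.601 = 3.016 kg·m².
ω_f = L / I = -844.0 / 3.016 = -279.8 rpm.
KE_i = ½ΣIω² = 25610 J; KE_f = ½(3.016)(29.30)² = 1295 J.

ΔKE lost ≈ 24300 J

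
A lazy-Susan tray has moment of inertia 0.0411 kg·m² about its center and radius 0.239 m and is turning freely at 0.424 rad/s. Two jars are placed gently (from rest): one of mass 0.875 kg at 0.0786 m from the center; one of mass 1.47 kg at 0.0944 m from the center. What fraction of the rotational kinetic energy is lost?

No external torque acts about the center; L_before = L_after.
Added inertia Σmr² = (0.875)(0.0786)² + (1.47)(0.0944)² = 0.01851 kg·m²; I_f = 0.04110 + 0.01851 = 0.05961 kg·m².
ω_f = I_p ω_i / I_f = (0.04110)(0.424) / 0.05961 = 0.2924 rad/s.
KE_i = ½(0.04110)(0.4240 rad/s)² = 0.003694 J; KE_f = ½(0.05961)(0.2924)² = 0.002547 J.
Fraction lost = 0.3105.

fraction ≈ 0.310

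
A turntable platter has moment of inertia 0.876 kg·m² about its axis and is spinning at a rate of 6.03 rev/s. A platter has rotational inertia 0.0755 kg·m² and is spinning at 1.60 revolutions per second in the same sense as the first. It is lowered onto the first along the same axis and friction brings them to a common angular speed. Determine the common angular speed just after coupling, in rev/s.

|ω_f| ≈ 5.68 rev/s

No external torque acts about the common axis, so total angular momentum is conserved.
Taking A's sense as positive: L = (0.8760)(6.03) + (0.07550)(1.60) = 5.403 kg·m²·rev/s.
Combined I = 0.8760 + 0.07550 = 0.9515 kg·m².
ω_f = L / I = 5.403 / 0.9515 = 5.678 rev/s.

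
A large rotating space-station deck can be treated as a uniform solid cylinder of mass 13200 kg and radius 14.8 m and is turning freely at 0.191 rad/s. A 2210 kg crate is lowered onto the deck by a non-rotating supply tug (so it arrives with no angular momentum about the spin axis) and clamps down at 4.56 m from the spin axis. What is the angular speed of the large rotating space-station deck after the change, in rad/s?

No external torque acts about the spin axis; L_before = L_after.
I_p = ½(13200)(14.8)² = 1.446e+06 kg·m².
Added inertia Σmr² = (2210)(4.56)² = 45950 kg·m²; I_f = 1.446e+06 + 45950 = 1.492e+06 kg·m².
ω_f = I_p ω_i / I_f = (1.446e+06)(0.191) / 1.492e+06 = 0.1851 rad/s.

ω_f ≈ 0.185 rad/s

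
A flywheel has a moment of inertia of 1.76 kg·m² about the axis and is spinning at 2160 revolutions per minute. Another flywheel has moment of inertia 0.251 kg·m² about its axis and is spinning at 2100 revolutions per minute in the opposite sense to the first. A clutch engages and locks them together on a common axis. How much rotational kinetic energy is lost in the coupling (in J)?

The coupling torques are internal; angular momentum about the shared axis is conserved.
Taking A's sense as positive: L = (1.760)(2160) − (0.2510)(2100) = 3275 kg·m²·rpm.
Combined I = 1.760 + 0.2510 = 2.011 kg·m².
ω_f = L / I = 3275 / 2.011 = 1628 rpm.
KE_i = ½ΣIω² = 51090 J; KE_f = ½(2.011)(170.5)² = 29240 J.

ΔKE lost ≈ 21900 J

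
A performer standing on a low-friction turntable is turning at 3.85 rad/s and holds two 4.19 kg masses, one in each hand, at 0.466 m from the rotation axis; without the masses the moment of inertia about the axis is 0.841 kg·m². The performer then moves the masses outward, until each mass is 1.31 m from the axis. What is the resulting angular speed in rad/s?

With no external torque about the axis, L is conserved: I₁ω₁ = I₂ω₂.
I₁ = 0.841 + 2(4.19)(0.466)² = 2.661 kg·m²; I₂ = 0.841 + 2(4.19)(1.31)² = 15.22 kg·m².
ω₂ = I₁ω₁ / I₂ = (2.661)(3.85 rad/s) / (15.22) = 0.6730 rad/s.

ω₂ ≈ 0.673 rad/s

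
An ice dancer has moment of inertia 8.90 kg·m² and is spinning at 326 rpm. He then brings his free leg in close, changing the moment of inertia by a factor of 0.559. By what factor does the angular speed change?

With no external torque about the axis, L is conserved: I₁ω₁ = I₂ω₂.
I₂ = 0.559 × 8.90 = 4.975 kg·m².
ω₂/ω₁ = I₁/I₂ = 8.900 / 4.975 = 1.789.

ω₂/ω₁ ≈ 1.79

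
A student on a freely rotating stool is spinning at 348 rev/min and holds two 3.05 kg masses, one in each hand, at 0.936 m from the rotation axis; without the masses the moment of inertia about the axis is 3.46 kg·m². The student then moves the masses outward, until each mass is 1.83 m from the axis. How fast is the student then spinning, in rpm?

ω₂ ≈ 128 rpm

No external torque acts about the spin axis, so angular momentum is conserved.
I₁ = 3.46 + 2(3.05)(0.936)² = 8.804 kg·m²; I₂ = 3.46 + 2(3.05)(1.83)² = 23.89 kg·m².
ω₂ = I₁ω₁ / I₂ = (8.804)(348 rpm) / (23.89) = 128.3 rpm.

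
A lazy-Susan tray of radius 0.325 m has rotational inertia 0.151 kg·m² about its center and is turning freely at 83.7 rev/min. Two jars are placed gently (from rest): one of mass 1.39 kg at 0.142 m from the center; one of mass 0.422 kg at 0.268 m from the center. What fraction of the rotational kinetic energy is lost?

fraction ≈ 0.279

No external torque acts about the center; L_before = L_after.
Added inertia Σmr² = (1.39)(0.142)² + (0.422)(0.268)² = 0.05834 kg·m²; I_f = 0.1510 + 0.05834 = 0.2093 kg·m².
ω_f = I_p ω_i / I_f = (0.1510)(83.7) / 0.2093 = 60.37 rpm.
KE_i = ½(0.1510)(8.765 rad/s)² = 5.800 J; KE_f = ½(0.2093)(6.322)² = 4.184 J.
Fraction lost = 0.2787.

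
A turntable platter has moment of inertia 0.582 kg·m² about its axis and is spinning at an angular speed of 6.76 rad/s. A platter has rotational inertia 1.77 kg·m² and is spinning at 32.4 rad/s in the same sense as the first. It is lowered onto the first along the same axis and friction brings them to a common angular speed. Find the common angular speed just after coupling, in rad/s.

|ω_f| ≈ 26.1 rad/s

The coupling torques are internal; angular momentum about the shared axis is conserved.
Taking A's sense as positive: L = (0.5820)(6.76) + (1.770)(32.4) = 61.28 kg·m²·rad/s.
Combined I = 0.5820 + 1.770 = 2.352 kg·m².
ω_f = L / I = 61.28 / 2.352 = 26.06 rad/s.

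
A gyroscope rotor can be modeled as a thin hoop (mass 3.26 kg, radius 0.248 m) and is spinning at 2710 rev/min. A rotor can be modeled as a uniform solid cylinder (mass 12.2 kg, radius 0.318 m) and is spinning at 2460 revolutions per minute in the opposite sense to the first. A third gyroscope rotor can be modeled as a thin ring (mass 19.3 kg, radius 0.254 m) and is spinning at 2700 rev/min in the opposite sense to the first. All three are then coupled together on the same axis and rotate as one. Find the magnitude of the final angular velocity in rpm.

No external torque acts about the common axis, so total angular momentum is conserved.
Moments of inertia: I_A = (3.26)(0.248)² = 0.2005 kg·m²; I_B = ½(12.2)(0.318)² = 0.6169 kg·m²; I_C = (19.3)(0.254)² = 1.245 kg·m².
Taking A's sense as positive: L = (0.2005)(2710) − (0.6169)(2460) − (1.245)(2700) = -4336 kg·m²·rpm.
Combined I = 0.2005 + 0.6169 + 1.245 = 2.063 kg·m².
ω_f = L / I = -4336 / 2.063 = -2102 rpm.

|ω_f| ≈ 2100 rpm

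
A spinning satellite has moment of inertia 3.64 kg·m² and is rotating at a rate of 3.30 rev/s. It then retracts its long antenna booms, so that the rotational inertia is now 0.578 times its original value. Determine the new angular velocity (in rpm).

Angular momentum about the spin axis is conserved since the torque about it is zero.
I₂ = 0.578 × 3.64 = 2.104 kg·m².
ω₂ = I₁ω₁ / I₂ = (3.640)(3.30 rev/s) / (2.104) = 5.709 rev/s = 342.6 rpm.

ω₂ ≈ 343 rpm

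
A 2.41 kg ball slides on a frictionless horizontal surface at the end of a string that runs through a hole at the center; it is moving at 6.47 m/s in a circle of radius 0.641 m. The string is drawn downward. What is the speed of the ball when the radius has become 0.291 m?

The only horizontal force on the mass is along the cord (radial), so it exerts no torque about the hole and angular momentum m v r is conserved.
v₂ = v₁ r₁ / r₂ = (6.47)(0.641) / (0.291) = 14.25 m/s.

v₂ ≈ 14.3 m/s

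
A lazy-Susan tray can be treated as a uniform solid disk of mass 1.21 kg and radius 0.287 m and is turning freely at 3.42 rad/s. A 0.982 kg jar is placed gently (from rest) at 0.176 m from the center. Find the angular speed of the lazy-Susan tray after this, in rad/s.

ω_f ≈ 2.12 rad/s

No external torque acts about the center; L_before = L_after.
I_p = ½(1.21)(0.287)² = 0.04983 kg·m².
Added inertia Σmr² = (0.982)(0.176)² = 0.03042 kg·m²; I_f = 0.04983 + 0.03042 = 0.08025 kg·m².
ω_f = I_p ω_i / I_f = (0.04983)(3.42) / 0.08025 = 2.124 rad/s.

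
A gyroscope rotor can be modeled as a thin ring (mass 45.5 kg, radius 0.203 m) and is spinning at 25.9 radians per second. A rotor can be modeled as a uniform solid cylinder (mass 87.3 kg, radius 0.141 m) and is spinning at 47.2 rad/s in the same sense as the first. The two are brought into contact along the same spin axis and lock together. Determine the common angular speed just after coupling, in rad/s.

The coupling torques are internal; angular momentum about the shared axis is conserved.
Moments of inertia: I_A = (45.5)(0.203)² = 1.875 kg·m²; I_B = ½(87.3)(0.141)² = 0.8678 kg·m².
Taking A's sense as positive: L = (1.875)(25.9) + (0.8678)(47.2) = 89.52 kg·m²·rad/s.
Combined I = 1.875 + 0.8678 = 2.743 kg·m².
ω_f = L / I = 89.52 / 2.743 = 32.64 rad/s.

|ω_f| ≈ 32.6 rad/s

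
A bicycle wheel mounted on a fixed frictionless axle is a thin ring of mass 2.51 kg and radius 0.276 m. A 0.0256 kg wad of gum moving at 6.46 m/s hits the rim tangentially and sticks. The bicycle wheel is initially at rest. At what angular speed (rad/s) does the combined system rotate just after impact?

|ω_f| ≈ 0.236 rad/s

The axle reaction passes through the axle and exerts no torque about it; angular momentum about the axle is conserved through the impact.
I_p = (2.51)(0.276)² = 0.1912 kg·m². Taking the sense of the wad of gum's angular momentum as positive, L_{wad} = m v R = (0.0256)(6.46)(0.276) = 0.04564 kg·m²/s.
L_i = 0 + 0.04564 = 0.04564 kg·m²/s.
After sticking, I_f = I_p + m R² = 0.1912 + (0.0256)(0.276)² = 0.1932 kg·m².
ω_f = L_i / I_f = 0.04564 / 0.1932 = 0.2363 rad/s.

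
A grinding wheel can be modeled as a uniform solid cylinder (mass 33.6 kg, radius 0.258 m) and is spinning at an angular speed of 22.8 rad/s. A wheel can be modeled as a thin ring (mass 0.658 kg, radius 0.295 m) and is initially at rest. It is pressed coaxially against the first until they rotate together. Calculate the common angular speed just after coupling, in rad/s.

No external torque acts about the common axis, so total angular momentum is conserved.
Moments of inertia: I_A = ½(33.6)(0.258)² = 1.118 kg·m²; I_B = (0.658)(0.295)² = 0.05726 kg·m².
Taking A's sense as positive: L = (1.118)(22.8) = 25.50 kg·m²·rad/s.
Combined I = 1.118 + 0.05726 = 1.176 kg·m².
ω_f = L / I = 25.50 / 1.176 = 21.69 rad/s.

|ω_f| ≈ 21.7 rad/s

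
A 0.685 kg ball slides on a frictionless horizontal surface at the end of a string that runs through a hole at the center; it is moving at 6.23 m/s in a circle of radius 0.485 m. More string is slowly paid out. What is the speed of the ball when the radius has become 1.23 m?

v₂ ≈ 2.46 m/s

Central (radial) force ⇒ zero torque about the center ⇒ m v r is constant.
v₂ = v₁ r₁ / r₂ = (6.23)(0.485) / (1.23) = 2.457 m/s.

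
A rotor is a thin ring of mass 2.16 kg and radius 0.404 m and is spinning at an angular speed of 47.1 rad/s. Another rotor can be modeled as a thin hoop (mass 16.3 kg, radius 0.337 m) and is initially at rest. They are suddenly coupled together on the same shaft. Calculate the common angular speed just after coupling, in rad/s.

The coupling torques are internal; angular momentum about the shared axis is conserved.
Moments of inertia: I_A = (2.16)(0.404)² = 0.3525 kg·m²; I_B = (16.3)(0.337)² = 1.851 kg·m².
Taking A's sense as positive: L = (0.3525)(47.1) = 16.60 kg·m²·rad/s.
Combined I = 0.3525 + 1.851 = 2.204 kg·m².
ω_f = L / I = 16.60 / 2.204 = 7.535 rad/s.

|ω_f| ≈ 7.53 rad/s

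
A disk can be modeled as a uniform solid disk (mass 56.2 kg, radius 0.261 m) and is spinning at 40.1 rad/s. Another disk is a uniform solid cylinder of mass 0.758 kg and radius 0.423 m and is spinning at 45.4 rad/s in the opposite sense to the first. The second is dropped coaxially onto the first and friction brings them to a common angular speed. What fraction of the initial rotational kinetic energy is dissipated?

fraction ≈ 0.149

The coupling torques are internal; angular momentum about the shared axis is conserved.
Moments of inertia: I_A = ½(56.2)(0.261)² = 1.914 kg·m²; I_B = ½(0.758)(0.423)² = 0.06781 kg·m².
Taking A's sense as positive: L = (1.914)(40.1) − (0.06781)(45.4) = 73.68 kg·m²·rad/s.
Combined I = 1.914 + 0.06781 = 1.982 kg·m².
ω_f = L / I = 73.68 / 1.982 = 37.17 rad/s.
KE_i = ½ΣIω² = 1609 J; KE_f = ½(1.982)(37.17)² = 1370 J.
Fraction dissipated = (KE_i − KE_f)/KE_i = 0.1488.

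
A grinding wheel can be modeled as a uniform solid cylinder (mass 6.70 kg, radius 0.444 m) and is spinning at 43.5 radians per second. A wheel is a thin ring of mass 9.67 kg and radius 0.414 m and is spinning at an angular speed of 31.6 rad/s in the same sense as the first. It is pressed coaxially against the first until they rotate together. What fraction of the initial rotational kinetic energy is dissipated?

fraction ≈ 0.0230

No external torque acts about the common axis, so total angular momentum is conserved.
Moments of inertia: I_A = ½(6.70)(0.444)² = 0.6604 kg·m²; I_B = (9.67)(0.414)² = 1.657 kg·m².
Taking A's sense as positive: L = (0.6604)(43.5) + (1.657)(31.6) = 81.10 kg·m²·rad/s.
Combined I = 0.6604 + 1.657 = 2.318 kg·m².
ω_f = L / I = 81.10 / 2.318 = 34.99 rad/s.
KE_i = ½ΣIω² = 1452 J; KE_f = ½(2.318)(34.99)² = 1419 J.
Fraction dissipated = (KE_i − KE_f)/KE_i = 0.02302.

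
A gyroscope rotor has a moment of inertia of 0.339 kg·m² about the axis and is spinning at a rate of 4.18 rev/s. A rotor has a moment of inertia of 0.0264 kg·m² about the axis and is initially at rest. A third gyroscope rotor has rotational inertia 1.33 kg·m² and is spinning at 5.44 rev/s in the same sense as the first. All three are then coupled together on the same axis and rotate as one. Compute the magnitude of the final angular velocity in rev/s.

|ω_f| ≈ 5.10 rev/s

No external torque acts about the common axis, so total angular momentum is conserved.
Taking A's sense as positive: L = (0.3390)(4.18) + (1.330)(5.44) = 8.652 kg·m²·rev/s.
Combined I = 0.3390 + 0.02640 + 1.330 = 1.695 kg·m².
ω_f = L / I = 8.652 / 1.695 = 5.103 rev/s.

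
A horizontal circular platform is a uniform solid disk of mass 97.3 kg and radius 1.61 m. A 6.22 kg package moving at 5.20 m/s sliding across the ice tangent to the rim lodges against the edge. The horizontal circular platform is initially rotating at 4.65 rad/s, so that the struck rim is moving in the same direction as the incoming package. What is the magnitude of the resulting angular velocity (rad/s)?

|ω_f| ≈ 4.49 rad/s

About the central axle the impulsive forces during the collision are internal, so angular momentum about that axis is conserved.
I_p = ½(97.3)(1.61)² = 126.1 kg·m². Taking the sense of the package's angular momentum as positive, L_{package} = m v R = (6.22)(5.20)(1.61) = 52.07 kg·m²/s.
L_i = +I_p ω_p + m v R = +(126.1)(4.65) + 52.07 = 638.5 kg·m²/s.
After sticking, I_f = I_p + m R² = 126.1 + (6.22)(1.61)² = 142.2 kg·m².
ω_f = L_i / I_f = 638.5 / 142.2 = 4.489 rad/s.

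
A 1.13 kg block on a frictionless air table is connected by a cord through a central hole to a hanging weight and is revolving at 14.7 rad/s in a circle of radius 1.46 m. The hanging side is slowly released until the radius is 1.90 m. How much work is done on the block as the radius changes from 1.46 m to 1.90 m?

The constraining force is radial, so m r² ω about the center is conserved.
ω₂ = ω₁ (r₁/r₂)² = (14.7)(1.46/1.90)² = 8.680 rad/s.
W = ΔKE = ½m(v₂² − v₁²) = -106.6 J.

W ≈ -107 J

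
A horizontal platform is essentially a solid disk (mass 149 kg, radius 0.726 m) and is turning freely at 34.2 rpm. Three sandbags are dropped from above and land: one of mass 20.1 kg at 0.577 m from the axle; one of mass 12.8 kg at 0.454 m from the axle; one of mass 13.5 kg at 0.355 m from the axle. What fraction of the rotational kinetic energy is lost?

fraction ≈ 0.219

The added mass arrives with no angular momentum about the axle, and any external torque about the axle is negligible, so the system's angular momentum is conserved.
I_p = ½(149)(0.726)² = 39.27 kg·m².
Added inertia Σmr² = (20.1)(0.577)² + (12.8)(0.454)² + (13.5)(0.355)² = 11.03 kg·m²; I_f = 39.27 + 11.03 = 50.30 kg·m².
ω_f = I_p ω_i / I_f = (39.27)(34.2) / 50.30 = 26.70 rpm.
KE_i = ½(39.27)(3.581 rad/s)² = 251.8 J; KE_f = ½(50.30)(2.796)² = 196.6 J.
Fraction lost = 0.2193.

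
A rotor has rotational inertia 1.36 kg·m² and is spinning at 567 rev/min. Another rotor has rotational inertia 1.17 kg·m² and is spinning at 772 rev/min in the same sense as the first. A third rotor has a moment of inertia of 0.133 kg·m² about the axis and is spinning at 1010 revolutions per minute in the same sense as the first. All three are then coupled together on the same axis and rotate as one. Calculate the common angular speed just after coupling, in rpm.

No external torque acts about the common axis, so total angular momentum is conserved.
Taking A's sense as positive: L = (1.360)(567) + (1.170)(772) + (0.1330)(1010) = 1809 kg·m²·rpm.
Combined I = 1.360 + 1.170 + 0.1330 = 2.663 kg·m².
ω_f = L / I = 1809 / 2.663 = 679.2 rpm.

|ω_f| ≈ 679 rpm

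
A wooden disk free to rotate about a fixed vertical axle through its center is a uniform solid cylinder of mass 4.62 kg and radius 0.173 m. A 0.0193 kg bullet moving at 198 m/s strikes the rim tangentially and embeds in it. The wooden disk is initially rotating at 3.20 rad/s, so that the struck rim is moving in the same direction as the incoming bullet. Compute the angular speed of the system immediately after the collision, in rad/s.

About the axle the impulsive forces during the collision are internal, so angular momentum about that axis is conserved.
I_p = ½(4.62)(0.173)² = 0.06914 kg·m². Taking the sense of the bullet's angular momentum as positive, L_{bullet} = m v R = (0.0193)(198)(0.173) = 0.6611 kg·m²/s.
L_i = +I_p ω_p + m v R = +(0.06914)(3.20) + 0.6611 = 0.8823 kg·m²/s.
After sticking, I_f = I_p + m R² = 0.06914 + (0.0193)(0.173)² = 0.06971 kg·m².
ω_f = L_i / I_f = 0.8823 / 0.06971 = 12.66 rad/s.

|ω_f| ≈ 12.7 rad/s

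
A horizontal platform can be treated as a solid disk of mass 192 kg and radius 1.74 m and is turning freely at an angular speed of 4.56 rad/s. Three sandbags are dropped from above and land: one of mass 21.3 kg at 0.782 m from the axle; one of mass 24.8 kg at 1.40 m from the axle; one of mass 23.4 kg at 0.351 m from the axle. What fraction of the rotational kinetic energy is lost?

fraction ≈ 0.182

No external torque acts about the axle; L_before = L_after.
I_p = ½(192)(1.74)² = 290.6 kg·m².
Added inertia Σmr² = (21.3)(0.782)² + (24.8)(1.40)² + (23.4)(0.351)² = 64.52 kg·m²; I_f = 290.6 + 64.52 = 355.2 kg·m².
ω_f = I_p ω_i / I_f = (290.6)(4.56) / 355.2 = 3.732 rad/s.
KE_i = ½(290.6)(4.560 rad/s)² = 3022 J; KE_f = ½(355.2)(3.732)² = 2473 J.
Fraction lost = 0.1817.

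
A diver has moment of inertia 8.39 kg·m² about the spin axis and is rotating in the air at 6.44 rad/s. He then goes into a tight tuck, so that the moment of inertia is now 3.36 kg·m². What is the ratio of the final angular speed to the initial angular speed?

ω₂/ω₁ ≈ 2.50

With no external torque about the axis, L is conserved: I₁ω₁ = I₂ω₂.
ω₂/ω₁ = I₁/I₂ = 8.390 / 3.360 = 2.497.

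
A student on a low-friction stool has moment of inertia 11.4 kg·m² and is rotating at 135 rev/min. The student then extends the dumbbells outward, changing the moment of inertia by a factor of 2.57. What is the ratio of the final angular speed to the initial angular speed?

ω₂/ω₁ ≈ 0.389

Angular momentum about the spin axis is conserved since the torque about it is zero.
I₂ = 2.57 × 11.4 = 29.30 kg·m².
ω₂/ω₁ = I₁/I₂ = 11.40 / 29.30 = 0.3891.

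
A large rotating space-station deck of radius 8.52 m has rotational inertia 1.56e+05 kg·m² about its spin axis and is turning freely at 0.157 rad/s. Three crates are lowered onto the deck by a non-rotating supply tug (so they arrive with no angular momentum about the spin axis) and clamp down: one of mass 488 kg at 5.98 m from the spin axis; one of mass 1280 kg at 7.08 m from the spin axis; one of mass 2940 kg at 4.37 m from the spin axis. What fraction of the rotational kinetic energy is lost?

No external torque acts about the spin axis; L_before = L_after.
Added inertia Σmr² = (488)(5.98)² + (1280)(7.08)² + (2940)(4.37)² = 1.378e+05 kg·m²; I_f = 1.560e+05 + 1.378e+05 = 2.938e+05 kg·m².
ω_f = I_p ω_i / I_f = (1.560e+05)(0.157) / 2.938e+05 = 0.08337 rad/s.
KE_i = ½(1.560e+05)(0.1570 rad/s)² = 1923 J; KE_f = ½(2.938e+05)(0.08337)² = 1021 J.
Fraction lost = 0.4690.

fraction ≈ 0.469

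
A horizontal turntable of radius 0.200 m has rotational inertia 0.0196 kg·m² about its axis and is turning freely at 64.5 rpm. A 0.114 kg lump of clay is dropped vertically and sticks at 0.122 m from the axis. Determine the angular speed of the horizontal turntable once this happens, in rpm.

The added mass arrives with no angular momentum about the axis, and any external torque about the axis is negligible, so the system's angular momentum is conserved.
Added inertia Σmr² = (0.114)(0.122)² = 0.001697 kg·m²; I_f = 0.01960 + 0.001697 = 0.02130 kg·m².
ω_f = I_p ω_i / I_f = (0.01960)(64.5) / 0.02130 = 59.36 rpm.

ω_f ≈ 59.4 rpm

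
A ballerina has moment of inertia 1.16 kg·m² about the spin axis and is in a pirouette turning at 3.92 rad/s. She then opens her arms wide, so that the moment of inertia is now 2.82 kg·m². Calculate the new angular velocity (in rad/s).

ω₂ ≈ 1.61 rad/s

Angular momentum about the spin axis is conserved since the torque about it is zero.
ω₂ = I₁ω₁ / I₂ = (1.160)(3.92 rad/s) / (2.820) = 1.612 rad/s.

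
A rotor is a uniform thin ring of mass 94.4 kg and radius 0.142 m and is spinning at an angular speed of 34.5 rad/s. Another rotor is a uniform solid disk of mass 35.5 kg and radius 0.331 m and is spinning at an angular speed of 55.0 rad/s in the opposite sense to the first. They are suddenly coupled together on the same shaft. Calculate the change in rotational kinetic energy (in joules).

ΔKE ≈ -3850 J

The coupling torques are internal; angular momentum about the shared axis is conserved.
Moments of inertia: I_A = (94.4)(0.142)² = 1.903 kg·m²; I_B = ½(35.5)(0.331)² = 1.945 kg·m².
Taking A's sense as positive: L = (1.903)(34.5) − (1.945)(55.0) = -41.29 kg·m²·rad/s.
Combined I = 1.903 + 1.945 = 3.848 kg·m².
ω_f = L / I = -41.29 / 3.848 = -10.73 rad/s.
KE_i = ½ΣIω² = 4074 J; KE_f = ½(3.848)(10.73)² = 221.5 J.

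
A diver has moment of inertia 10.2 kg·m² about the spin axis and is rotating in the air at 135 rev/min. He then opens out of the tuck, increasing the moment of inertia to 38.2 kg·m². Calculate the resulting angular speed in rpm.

ω₂ ≈ 36.0 rpm

Angular momentum about the spin axis is conserved since the torque about it is zero.
ω₂ = I₁ω₁ / I₂ = (10.20)(135 rpm) / (38.20) = 36.05 rpm.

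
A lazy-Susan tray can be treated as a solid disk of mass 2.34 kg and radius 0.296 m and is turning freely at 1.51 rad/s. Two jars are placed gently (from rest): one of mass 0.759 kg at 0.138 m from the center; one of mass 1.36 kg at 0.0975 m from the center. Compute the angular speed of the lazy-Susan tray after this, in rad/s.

ω_f ≈ 1.19 rad/s

No external torque acts about the center; L_before = L_after.
I_p = ½(2.34)(0.296)² = 0.1025 kg·m².
Added inertia Σmr² = (0.759)(0.138)² + (1.36)(0.0975)² = 0.02738 kg·m²; I_f = 0.1025 + 0.02738 = 0.1299 kg·m².
ω_f = I_p ω_i / I_f = (0.1025)(1.51) / 0.1299 = 1.192 rad/s.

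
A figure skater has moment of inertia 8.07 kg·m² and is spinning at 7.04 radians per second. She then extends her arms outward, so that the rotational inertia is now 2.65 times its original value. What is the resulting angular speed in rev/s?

ω₂ ≈ 0.423 rev/s

Angular momentum about the spin axis is conserved since the torque about it is zero.
I₂ = 2.65 × 8.07 = 21.39 kg·m².
ω₂ = I₁ω₁ / I₂ = (8.070)(7.04 rad/s) / (21.39) = 2.657 rad/s = 0.4228 rev/s.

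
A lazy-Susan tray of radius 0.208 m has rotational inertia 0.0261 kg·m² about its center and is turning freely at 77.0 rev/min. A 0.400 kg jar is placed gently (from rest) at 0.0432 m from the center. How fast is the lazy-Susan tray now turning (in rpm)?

No external torque acts about the center; L_before = L_after.
Added inertia Σmr² = (0.400)(0.0432)² = 0.0007465 kg·m²; I_f = 0.02610 + 0.0007465 = 0.02685 kg·m².
ω_f = I_p ω_i / I_f = (0.02610)(77.0) / 0.02685 = 74.86 rpm.

ω_f ≈ 74.9 rpm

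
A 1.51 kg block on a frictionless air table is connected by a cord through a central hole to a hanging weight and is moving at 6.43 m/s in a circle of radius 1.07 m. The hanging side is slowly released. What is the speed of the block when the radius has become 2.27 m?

Central (radial) force ⇒ zero torque about the center ⇒ m v r is constant.
v₂ = v₁ r₁ / r₂ = (6.43)(1.07) / (2.27) = 3.031 m/s.

v₂ ≈ 3.03 m/s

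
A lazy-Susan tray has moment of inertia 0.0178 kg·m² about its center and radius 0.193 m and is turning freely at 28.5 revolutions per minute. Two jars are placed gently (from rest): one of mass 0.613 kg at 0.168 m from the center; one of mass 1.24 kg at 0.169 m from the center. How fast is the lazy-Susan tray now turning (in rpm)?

ω_f ≈ 7.19 rpm

No external torque acts about the center; L_before = L_after.
Added inertia Σmr² = (0.613)(0.168)² + (1.24)(0.169)² = 0.05272 kg·m²; I_f = 0.01780 + 0.05272 = 0.07052 kg·m².
ω_f = I_p ω_i / I_f = (0.01780)(28.5) / 0.07052 = 7.194 rpm.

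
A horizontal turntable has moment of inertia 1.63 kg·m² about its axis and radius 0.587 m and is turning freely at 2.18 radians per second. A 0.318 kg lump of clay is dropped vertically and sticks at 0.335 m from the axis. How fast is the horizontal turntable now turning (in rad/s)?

ω_f ≈ 2.13 rad/s

No external torque acts about the axis; L_before = L_after.
Added inertia Σmr² = (0.318)(0.335)² = 0.03569 kg·m²; I_f = 1.630 + 0.03569 = 1.666 kg·m².
ω_f = I_p ω_i / I_f = (1.630)(2.18) / 1.666 = 2.133 rad/s.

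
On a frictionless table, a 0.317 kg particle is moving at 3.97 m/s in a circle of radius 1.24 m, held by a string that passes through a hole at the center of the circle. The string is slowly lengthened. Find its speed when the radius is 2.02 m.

v₂ ≈ 2.44 m/s

The only horizontal force on the mass is along the cord (radial), so it exerts no torque about the hole and angular momentum m v r is conserved.
v₂ = v₁ r₁ / r₂ = (3.97)(1.24) / (2.02) = 2.437 m/s.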